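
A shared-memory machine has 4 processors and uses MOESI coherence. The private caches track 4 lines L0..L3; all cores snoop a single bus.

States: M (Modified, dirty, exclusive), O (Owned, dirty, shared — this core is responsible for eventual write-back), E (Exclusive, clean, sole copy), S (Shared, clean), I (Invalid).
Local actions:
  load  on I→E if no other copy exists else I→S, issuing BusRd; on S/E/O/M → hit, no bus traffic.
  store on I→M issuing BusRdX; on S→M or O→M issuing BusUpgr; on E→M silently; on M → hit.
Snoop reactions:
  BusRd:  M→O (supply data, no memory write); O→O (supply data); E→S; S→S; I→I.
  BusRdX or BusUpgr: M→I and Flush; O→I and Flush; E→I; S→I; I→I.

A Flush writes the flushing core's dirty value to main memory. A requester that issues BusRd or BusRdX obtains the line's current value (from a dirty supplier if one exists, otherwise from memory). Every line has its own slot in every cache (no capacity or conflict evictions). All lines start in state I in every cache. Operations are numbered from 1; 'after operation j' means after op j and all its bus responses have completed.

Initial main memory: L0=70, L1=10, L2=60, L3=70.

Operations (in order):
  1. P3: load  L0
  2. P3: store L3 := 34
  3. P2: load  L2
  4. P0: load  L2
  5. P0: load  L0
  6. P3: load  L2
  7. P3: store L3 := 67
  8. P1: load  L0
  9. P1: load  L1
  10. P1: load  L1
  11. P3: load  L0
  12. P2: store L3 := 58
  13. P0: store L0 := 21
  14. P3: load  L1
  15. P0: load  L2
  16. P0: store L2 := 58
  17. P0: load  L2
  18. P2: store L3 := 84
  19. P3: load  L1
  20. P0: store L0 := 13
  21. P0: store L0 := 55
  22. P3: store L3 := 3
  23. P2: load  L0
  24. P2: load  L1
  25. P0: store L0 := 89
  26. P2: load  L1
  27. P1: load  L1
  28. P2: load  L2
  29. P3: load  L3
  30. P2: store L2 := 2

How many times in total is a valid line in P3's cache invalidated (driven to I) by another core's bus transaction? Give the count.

invalidations = 3

  op1 P3: load  L0 → I/I/I/E on L0; bus BusRd; mem=70
  op2 P3: store L3 := 34 → I/I/I/M on L3; bus BusRdX; mem=70
  op3 P2: load  L2 → I/I/E/I on L2; bus BusRd; mem=60
  op4 P0: load  L2 → S/I/S/I on L2; bus BusRd; mem=60
  op5 P0: load  L0 → S/I/I/S on L0; bus BusRd; mem=70
  op6 P3: load  L2 → S/I/S/S on L2; bus BusRd; mem=60
  op7 P3: store L3 := 67 → I/I/I/M on L3; bus (none); mem=70
  op8 P1: load  L0 → S/S/I/S on L0; bus BusRd; mem=70
  op9 P1: load  L1 → I/E/I/I on L1; bus BusRd; mem=10
  op10 P1: load  L1 → I/E/I/I on L1; bus (none); mem=10
  op11 P3: load  L0 → S/S/I/S on L0; bus (none); mem=70
  op12 P2: store L3 := 58 → I/I/M/I on L3; bus BusRdX Flush; mem=67
  op13 P0: store L0 := 21 → M/I/I/I on L0; bus BusUpgr; mem=70
  op14 P3: load  L1 → I/S/I/S on L1; bus BusRd; mem=10
  op15 P0: load  L2 → S/I/S/S on L2; bus (none); mem=60
  op16 P0: store L2 := 58 → M/I/I/I on L2; bus BusUpgr; mem=60
  op17 P0: load  L2 → M/I/I/I on L2; bus (none); mem=60
  op18 P2: store L3 := 84 → I/I/M/I on L3; bus (none); mem=67
  op19 P3: load  L1 → I/S/I/S on L1; bus (none); mem=10
  op20 P0: store L0 := 13 → M/I/I/I on L0; bus (none); mem=70
  op21 P0: store L0 := 55 → M/I/I/I on L0; bus (none); mem=70
  op22 P3: store L3 := 3 → I/I/I/M on L3; bus BusRdX Flush; mem=84
  op23 P2: load  L0 → O/I/S/I on L0; bus BusRd; mem=70
  op24 P2: load  L1 → I/S/S/S on L1; bus BusRd; mem=10
  op25 P0: store L0 := 89 → M/I/I/I on L0; bus BusUpgr; mem=70
  op26 P2: load  L1 → I/S/S/S on L1; bus (none); mem=10
  op27 P1: load  L1 → I/S/S/S on L1; bus (none); mem=10
  op28 P2: load  L2 → O/I/S/I on L2; bus BusRd; mem=60
  op29 P3: load  L3 → I/I/I/M on L3; bus (none); mem=84
  op30 P2: store L2 := 2 → I/I/M/I on L2; bus BusUpgr Flush; mem=58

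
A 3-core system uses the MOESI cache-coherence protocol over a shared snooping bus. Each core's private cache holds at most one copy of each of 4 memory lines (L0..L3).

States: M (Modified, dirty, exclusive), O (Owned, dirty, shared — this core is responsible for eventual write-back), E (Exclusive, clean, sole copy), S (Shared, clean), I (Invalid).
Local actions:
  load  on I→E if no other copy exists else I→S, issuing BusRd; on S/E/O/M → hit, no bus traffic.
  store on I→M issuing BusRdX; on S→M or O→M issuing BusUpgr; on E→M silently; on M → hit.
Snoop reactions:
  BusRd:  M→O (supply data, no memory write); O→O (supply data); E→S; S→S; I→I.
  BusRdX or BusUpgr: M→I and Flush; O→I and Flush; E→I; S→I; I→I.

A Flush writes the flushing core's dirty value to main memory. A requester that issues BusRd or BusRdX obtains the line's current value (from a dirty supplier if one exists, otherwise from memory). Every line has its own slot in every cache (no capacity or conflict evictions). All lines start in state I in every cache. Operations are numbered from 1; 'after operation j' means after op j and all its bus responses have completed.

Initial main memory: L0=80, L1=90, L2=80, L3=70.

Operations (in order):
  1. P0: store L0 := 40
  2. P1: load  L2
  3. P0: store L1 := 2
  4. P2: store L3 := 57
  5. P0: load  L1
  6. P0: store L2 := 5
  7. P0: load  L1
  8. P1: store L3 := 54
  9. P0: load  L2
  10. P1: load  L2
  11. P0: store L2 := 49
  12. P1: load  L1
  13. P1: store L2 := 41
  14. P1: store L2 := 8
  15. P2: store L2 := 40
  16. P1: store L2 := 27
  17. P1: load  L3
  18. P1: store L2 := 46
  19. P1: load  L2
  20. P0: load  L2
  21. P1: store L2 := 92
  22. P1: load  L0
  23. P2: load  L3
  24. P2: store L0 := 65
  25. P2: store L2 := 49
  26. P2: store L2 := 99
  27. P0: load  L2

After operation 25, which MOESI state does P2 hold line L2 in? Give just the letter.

state = M

step 1: P0: store L0 := 40  ⟶  MII  (L0)  txn=BusRdX  M[L0]=80
step 2: P1: load  L2  ⟶  IEI  (L2)  txn=BusRd  M[L2]=80
step 3: P0: store L1 := 2  ⟶  MII  (L1)  txn=BusRdX  M[L1]=90
step 4: P2: store L3 := 57  ⟶  IIM  (L3)  txn=BusRdX  M[L3]=70
step 5: P0: load  L1  ⟶  MII  (L1)  txn=∅  M[L1]=90
step 6: P0: store L2 := 5  ⟶  MII  (L2)  txn=BusRdX  M[L2]=80
step 7: P0: load  L1  ⟶  MII  (L1)  txn=∅  M[L1]=90
step 8: P1: store L3 := 54  ⟶  IMI  (L3)  txn=BusRdX+Flush  M[L3]=57
step 9: P0: load  L2  ⟶  MII  (L2)  txn=∅  M[L2]=80
step 10: P1: load  L2  ⟶  OSI  (L2)  txn=BusRd  M[L2]=80
step 11: P0: store L2 := 49  ⟶  MII  (L2)  txn=BusUpgr  M[L2]=80
step 12: P1: load  L1  ⟶  OSI  (L1)  txn=BusRd  M[L1]=90
step 13: P1: store L2 := 41  ⟶  IMI  (L2)  txn=BusRdX+Flush  M[L2]=49
step 14: P1: store L2 := 8  ⟶  IMI  (L2)  txn=∅  M[L2]=49
step 15: P2: store L2 := 40  ⟶  IIM  (L2)  txn=BusRdX+Flush  M[L2]=8
step 16: P1: store L2 := 27  ⟶  IMI  (L2)  txn=BusRdX+Flush  M[L2]=40
step 17: P1: load  L3  ⟶  IMI  (L3)  txn=∅  M[L3]=57
step 18: P1: store L2 := 46  ⟶  IMI  (L2)  txn=∅  M[L2]=40
step 19: P1: load  L2  ⟶  IMI  (L2)  txn=∅  M[L2]=40
step 20: P0: load  L2  ⟶  SOI  (L2)  txn=BusRd  M[L2]=40
step 21: P1: store L2 := 92  ⟶  IMI  (L2)  txn=BusUpgr  M[L2]=40
step 22: P1: load  L0  ⟶  OSI  (L0)  txn=BusRd  M[L0]=80
step 23: P2: load  L3  ⟶  IOS  (L3)  txn=BusRd  M[L3]=57
step 24: P2: store L0 := 65  ⟶  IIM  (L0)  txn=BusRdX+Flush  M[L0]=40
step 25: P2: store L2 := 49  ⟶  IIM  (L2)  txn=BusRdX+Flush  M[L2]=92
step 26: P2: store L2 := 99  ⟶  IIM  (L2)  txn=∅  M[L2]=92
step 27: P0: load  L2  ⟶  SIO  (L2)  txn=BusRd  M[L2]=92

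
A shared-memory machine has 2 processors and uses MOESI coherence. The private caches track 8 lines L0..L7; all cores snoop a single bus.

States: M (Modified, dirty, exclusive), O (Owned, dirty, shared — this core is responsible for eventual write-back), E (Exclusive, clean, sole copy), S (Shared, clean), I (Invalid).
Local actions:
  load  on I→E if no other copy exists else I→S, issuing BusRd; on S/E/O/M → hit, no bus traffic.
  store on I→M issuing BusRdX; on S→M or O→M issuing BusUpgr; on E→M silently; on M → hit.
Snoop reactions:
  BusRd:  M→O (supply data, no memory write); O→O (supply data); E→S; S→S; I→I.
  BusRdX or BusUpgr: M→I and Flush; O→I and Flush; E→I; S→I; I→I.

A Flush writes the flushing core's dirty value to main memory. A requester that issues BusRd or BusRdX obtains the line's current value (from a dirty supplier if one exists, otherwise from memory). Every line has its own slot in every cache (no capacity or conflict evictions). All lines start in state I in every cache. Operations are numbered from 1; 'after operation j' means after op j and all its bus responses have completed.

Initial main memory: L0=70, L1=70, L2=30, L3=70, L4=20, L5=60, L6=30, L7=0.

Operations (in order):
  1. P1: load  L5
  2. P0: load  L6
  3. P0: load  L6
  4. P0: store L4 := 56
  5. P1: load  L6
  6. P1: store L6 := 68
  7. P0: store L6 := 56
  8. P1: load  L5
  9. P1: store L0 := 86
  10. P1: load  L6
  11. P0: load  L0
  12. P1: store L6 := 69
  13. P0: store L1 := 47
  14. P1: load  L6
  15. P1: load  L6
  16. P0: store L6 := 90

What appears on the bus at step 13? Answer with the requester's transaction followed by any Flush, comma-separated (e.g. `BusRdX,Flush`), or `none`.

[1] P1: load  L5 | P0:I, P1:E(60) | bus: BusRd
[2] P0: load  L6 | P0:E(30), P1:I | bus: BusRd
[3] P0: load  L6 | P0:E(30), P1:I | bus: none
[4] P0: store L4 := 56 | P0:M(56), P1:I | bus: BusRdX
[5] P1: load  L6 | P0:S(30), P1:S(30) | bus: BusRd
[6] P1: store L6 := 68 | P0:I, P1:M(68) | bus: BusUpgr
[7] P0: store L6 := 56 | P0:M(56), P1:I | bus: BusRdX,Flush
[8] P1: load  L5 | P0:I, P1:E(60) | bus: none
[9] P1: store L0 := 86 | P0:I, P1:M(86) | bus: BusRdX
[10] P1: load  L6 | P0:O(56), P1:S(56) | bus: BusRd
[11] P0: load  L0 | P0:S(86), P1:O(86) | bus: BusRd
[12] P1: store L6 := 69 | P0:I, P1:M(69) | bus: BusUpgr,Flush
[13] P0: store L1 := 47 | P0:M(47), P1:I | bus: BusRdX
[14] P1: load  L6 | P0:I, P1:M(69) | bus: none
[15] P1: load  L6 | P0:I, P1:M(69) | bus: none
[16] P0: store L6 := 90 | P0:M(90), P1:I | bus: BusRdX,Flush

bus = BusRdX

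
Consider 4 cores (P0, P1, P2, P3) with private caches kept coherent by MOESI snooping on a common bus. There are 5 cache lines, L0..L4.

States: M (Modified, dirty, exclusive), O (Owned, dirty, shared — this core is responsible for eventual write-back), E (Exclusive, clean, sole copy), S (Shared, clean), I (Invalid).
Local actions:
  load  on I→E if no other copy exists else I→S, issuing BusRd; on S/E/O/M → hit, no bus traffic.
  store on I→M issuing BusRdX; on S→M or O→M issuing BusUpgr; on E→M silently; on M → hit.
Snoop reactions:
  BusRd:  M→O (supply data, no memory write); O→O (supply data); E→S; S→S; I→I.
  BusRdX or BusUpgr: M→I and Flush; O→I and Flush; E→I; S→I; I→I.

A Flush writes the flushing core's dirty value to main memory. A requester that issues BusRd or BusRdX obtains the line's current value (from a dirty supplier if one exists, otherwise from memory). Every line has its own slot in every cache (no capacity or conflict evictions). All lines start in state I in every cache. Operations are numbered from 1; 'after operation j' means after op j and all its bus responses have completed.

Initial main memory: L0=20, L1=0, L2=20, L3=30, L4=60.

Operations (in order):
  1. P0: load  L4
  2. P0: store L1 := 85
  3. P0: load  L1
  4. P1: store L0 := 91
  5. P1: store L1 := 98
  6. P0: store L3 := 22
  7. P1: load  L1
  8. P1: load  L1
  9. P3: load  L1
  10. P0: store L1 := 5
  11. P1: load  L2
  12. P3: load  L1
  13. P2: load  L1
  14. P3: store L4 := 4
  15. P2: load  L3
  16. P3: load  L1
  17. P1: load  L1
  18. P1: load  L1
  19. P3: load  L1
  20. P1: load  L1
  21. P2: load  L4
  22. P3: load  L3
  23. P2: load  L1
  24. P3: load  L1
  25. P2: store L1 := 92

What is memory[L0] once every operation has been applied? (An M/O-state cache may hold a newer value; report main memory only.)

memory[L0] = 20

1. P0: load  L4  bus=[BusRd]  L4: P0=E P1=I P2=I P3=I  mem[L4]=60
2. P0: store L1 := 85  bus=[BusRdX]  L1: P0=M P1=I P2=I P3=I  mem[L1]=0
3. P0: load  L1  bus=[-]  L1: P0=M P1=I P2=I P3=I  mem[L1]=0
4. P1: store L0 := 91  bus=[BusRdX]  L0: P0=I P1=M P2=I P3=I  mem[L0]=20
5. P1: store L1 := 98  bus=[BusRdX,Flush]  L1: P0=I P1=M P2=I P3=I  mem[L1]=85
6. P0: store L3 := 22  bus=[BusRdX]  L3: P0=M P1=I P2=I P3=I  mem[L3]=30
7. P1: load  L1  bus=[-]  L1: P0=I P1=M P2=I P3=I  mem[L1]=85
8. P1: load  L1  bus=[-]  L1: P0=I P1=M P2=I P3=I  mem[L1]=85
9. P3: load  L1  bus=[BusRd]  L1: P0=I P1=O P2=I P3=S  mem[L1]=85
10. P0: store L1 := 5  bus=[BusRdX,Flush]  L1: P0=M P1=I P2=I P3=I  mem[L1]=98
11. P1: load  L2  bus=[BusRd]  L2: P0=I P1=E P2=I P3=I  mem[L2]=20
12. P3: load  L1  bus=[BusRd]  L1: P0=O P1=I P2=I P3=S  mem[L1]=98
13. P2: load  L1  bus=[BusRd]  L1: P0=O P1=I P2=S P3=S  mem[L1]=98
14. P3: store L4 := 4  bus=[BusRdX]  L4: P0=I P1=I P2=I P3=M  mem[L4]=60
15. P2: load  L3  bus=[BusRd]  L3: P0=O P1=I P2=S P3=I  mem[L3]=30
16. P3: load  L1  bus=[-]  L1: P0=O P1=I P2=S P3=S  mem[L1]=98
17. P1: load  L1  bus=[BusRd]  L1: P0=O P1=S P2=S P3=S  mem[L1]=98
18. P1: load  L1  bus=[-]  L1: P0=O P1=S P2=S P3=S  mem[L1]=98
19. P3: load  L1  bus=[-]  L1: P0=O P1=S P2=S P3=S  mem[L1]=98
20. P1: load  L1  bus=[-]  L1: P0=O P1=S P2=S P3=S  mem[L1]=98
21. P2: load  L4  bus=[BusRd]  L4: P0=I P1=I P2=S P3=O  mem[L4]=60
22. P3: load  L3  bus=[BusRd]  L3: P0=O P1=I P2=S P3=S  mem[L3]=30
23. P2: load  L1  bus=[-]  L1: P0=O P1=S P2=S P3=S  mem[L1]=98
24. P3: load  L1  bus=[-]  L1: P0=O P1=S P2=S P3=S  mem[L1]=98
25. P2: store L1 := 92  bus=[BusUpgr,Flush]  L1: P0=I P1=I P2=M P3=I  mem[L1]=5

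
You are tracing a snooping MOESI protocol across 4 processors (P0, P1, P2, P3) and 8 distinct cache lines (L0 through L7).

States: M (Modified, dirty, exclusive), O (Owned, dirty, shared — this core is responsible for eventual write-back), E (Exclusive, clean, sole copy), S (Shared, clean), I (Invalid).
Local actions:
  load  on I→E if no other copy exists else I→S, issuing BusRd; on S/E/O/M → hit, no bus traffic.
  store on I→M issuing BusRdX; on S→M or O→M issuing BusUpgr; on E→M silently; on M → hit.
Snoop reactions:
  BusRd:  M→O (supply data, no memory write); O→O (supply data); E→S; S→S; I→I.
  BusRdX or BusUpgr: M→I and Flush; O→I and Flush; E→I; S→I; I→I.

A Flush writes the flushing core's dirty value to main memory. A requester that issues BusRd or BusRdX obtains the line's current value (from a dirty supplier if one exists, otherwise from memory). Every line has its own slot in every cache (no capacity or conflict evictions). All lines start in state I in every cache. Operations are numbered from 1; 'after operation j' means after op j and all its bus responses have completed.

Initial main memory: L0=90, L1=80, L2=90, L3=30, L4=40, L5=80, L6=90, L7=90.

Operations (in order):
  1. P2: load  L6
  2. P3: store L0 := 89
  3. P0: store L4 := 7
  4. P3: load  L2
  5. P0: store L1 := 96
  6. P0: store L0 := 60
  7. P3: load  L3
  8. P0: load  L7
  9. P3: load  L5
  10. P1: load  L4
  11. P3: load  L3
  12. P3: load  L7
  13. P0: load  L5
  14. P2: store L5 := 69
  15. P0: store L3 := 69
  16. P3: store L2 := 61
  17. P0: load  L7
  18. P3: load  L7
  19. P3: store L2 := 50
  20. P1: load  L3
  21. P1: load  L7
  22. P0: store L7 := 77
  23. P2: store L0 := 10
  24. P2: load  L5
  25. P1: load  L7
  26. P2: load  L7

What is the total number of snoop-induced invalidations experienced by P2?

[1] P2: load  L6 | P0:I, P1:I, P2:E(90), P3:I | bus: BusRd
[2] P3: store L0 := 89 | P0:I, P1:I, P2:I, P3:M(89) | bus: BusRdX
[3] P0: store L4 := 7 | P0:M(7), P1:I, P2:I, P3:I | bus: BusRdX
[4] P3: load  L2 | P0:I, P1:I, P2:I, P3:E(90) | bus: BusRd
[5] P0: store L1 := 96 | P0:M(96), P1:I, P2:I, P3:I | bus: BusRdX
[6] P0: store L0 := 60 | P0:M(60), P1:I, P2:I, P3:I | bus: BusRdX,Flush
[7] P3: load  L3 | P0:I, P1:I, P2:I, P3:E(30) | bus: BusRd
[8] P0: load  L7 | P0:E(90), P1:I, P2:I, P3:I | bus: BusRd
[9] P3: load  L5 | P0:I, P1:I, P2:I, P3:E(80) | bus: BusRd
[10] P1: load  L4 | P0:O(7), P1:S(7), P2:I, P3:I | bus: BusRd
[11] P3: load  L3 | P0:I, P1:I, P2:I, P3:E(30) | bus: none
[12] P3: load  L7 | P0:S(90), P1:I, P2:I, P3:S(90) | bus: BusRd
[13] P0: load  L5 | P0:S(80), P1:I, P2:I, P3:S(80) | bus: BusRd
[14] P2: store L5 := 69 | P0:I, P1:I, P2:M(69), P3:I | bus: BusRdX
[15] P0: store L3 := 69 | P0:M(69), P1:I, P2:I, P3:I | bus: BusRdX
[16] P3: store L2 := 61 | P0:I, P1:I, P2:I, P3:M(61) | bus: none
[17] P0: load  L7 | P0:S(90), P1:I, P2:I, P3:S(90) | bus: none
[18] P3: load  L7 | P0:S(90), P1:I, P2:I, P3:S(90) | bus: none
[19] P3: store L2 := 50 | P0:I, P1:I, P2:I, P3:M(50) | bus: none
[20] P1: load  L3 | P0:O(69), P1:S(69), P2:I, P3:I | bus: BusRd
[21] P1: load  L7 | P0:S(90), P1:S(90), P2:I, P3:S(90) | bus: BusRd
[22] P0: store L7 := 77 | P0:M(77), P1:I, P2:I, P3:I | bus: BusUpgr
[23] P2: store L0 := 10 | P0:I, P1:I, P2:M(10), P3:I | bus: BusRdX,Flush
[24] P2: load  L5 | P0:I, P1:I, P2:M(69), P3:I | bus: none
[25] P1: load  L7 | P0:O(77), P1:S(77), P2:I, P3:I | bus: BusRd
[26] P2: load  L7 | P0:O(77), P1:S(77), P2:S(77), P3:I | bus: BusRd

invalidations = 0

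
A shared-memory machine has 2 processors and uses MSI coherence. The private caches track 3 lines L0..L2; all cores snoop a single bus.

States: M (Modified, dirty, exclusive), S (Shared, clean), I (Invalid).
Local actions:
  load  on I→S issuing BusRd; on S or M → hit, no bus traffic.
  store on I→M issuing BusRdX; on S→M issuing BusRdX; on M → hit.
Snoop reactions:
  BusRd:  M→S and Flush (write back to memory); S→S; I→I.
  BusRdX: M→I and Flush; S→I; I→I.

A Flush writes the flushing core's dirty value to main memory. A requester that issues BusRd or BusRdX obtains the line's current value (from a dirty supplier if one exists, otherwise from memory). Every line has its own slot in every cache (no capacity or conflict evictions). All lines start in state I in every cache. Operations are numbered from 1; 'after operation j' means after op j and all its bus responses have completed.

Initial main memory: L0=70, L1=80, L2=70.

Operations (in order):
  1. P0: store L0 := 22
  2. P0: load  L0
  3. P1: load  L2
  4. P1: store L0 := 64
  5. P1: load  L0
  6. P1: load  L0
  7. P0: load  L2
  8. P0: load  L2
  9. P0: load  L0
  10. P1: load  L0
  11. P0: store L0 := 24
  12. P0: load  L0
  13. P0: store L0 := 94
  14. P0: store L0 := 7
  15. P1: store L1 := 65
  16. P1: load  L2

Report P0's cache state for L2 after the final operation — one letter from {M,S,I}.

state = S

step 1: P0: store L0 := 22  ⟶  MI  (L0)  txn=BusRdX  M[L0]=70
step 2: P0: load  L0  ⟶  MI  (L0)  txn=∅  M[L0]=70
step 3: P1: load  L2  ⟶  IS  (L2)  txn=BusRd  M[L2]=70
step 4: P1: store L0 := 64  ⟶  IM  (L0)  txn=BusRdX+Flush  M[L0]=22
step 5: P1: load  L0  ⟶  IM  (L0)  txn=∅  M[L0]=22
step 6: P1: load  L0  ⟶  IM  (L0)  txn=∅  M[L0]=22
step 7: P0: load  L2  ⟶  SS  (L2)  txn=BusRd  M[L2]=70
step 8: P0: load  L2  ⟶  SS  (L2)  txn=∅  M[L2]=70
step 9: P0: load  L0  ⟶  SS  (L0)  txn=BusRd+Flush  M[L0]=64
step 10: P1: load  L0  ⟶  SS  (L0)  txn=∅  M[L0]=64
step 11: P0: store L0 := 24  ⟶  MI  (L0)  txn=BusRdX  M[L0]=64
step 12: P0: load  L0  ⟶  MI  (L0)  txn=∅  M[L0]=64
step 13: P0: store L0 := 94  ⟶  MI  (L0)  txn=∅  M[L0]=64
step 14: P0: store L0 := 7  ⟶  MI  (L0)  txn=∅  M[L0]=64
step 15: P1: store L1 := 65  ⟶  IM  (L1)  txn=BusRdX  M[L1]=80
step 16: P1: load  L2  ⟶  SS  (L2)  txn=∅  M[L2]=70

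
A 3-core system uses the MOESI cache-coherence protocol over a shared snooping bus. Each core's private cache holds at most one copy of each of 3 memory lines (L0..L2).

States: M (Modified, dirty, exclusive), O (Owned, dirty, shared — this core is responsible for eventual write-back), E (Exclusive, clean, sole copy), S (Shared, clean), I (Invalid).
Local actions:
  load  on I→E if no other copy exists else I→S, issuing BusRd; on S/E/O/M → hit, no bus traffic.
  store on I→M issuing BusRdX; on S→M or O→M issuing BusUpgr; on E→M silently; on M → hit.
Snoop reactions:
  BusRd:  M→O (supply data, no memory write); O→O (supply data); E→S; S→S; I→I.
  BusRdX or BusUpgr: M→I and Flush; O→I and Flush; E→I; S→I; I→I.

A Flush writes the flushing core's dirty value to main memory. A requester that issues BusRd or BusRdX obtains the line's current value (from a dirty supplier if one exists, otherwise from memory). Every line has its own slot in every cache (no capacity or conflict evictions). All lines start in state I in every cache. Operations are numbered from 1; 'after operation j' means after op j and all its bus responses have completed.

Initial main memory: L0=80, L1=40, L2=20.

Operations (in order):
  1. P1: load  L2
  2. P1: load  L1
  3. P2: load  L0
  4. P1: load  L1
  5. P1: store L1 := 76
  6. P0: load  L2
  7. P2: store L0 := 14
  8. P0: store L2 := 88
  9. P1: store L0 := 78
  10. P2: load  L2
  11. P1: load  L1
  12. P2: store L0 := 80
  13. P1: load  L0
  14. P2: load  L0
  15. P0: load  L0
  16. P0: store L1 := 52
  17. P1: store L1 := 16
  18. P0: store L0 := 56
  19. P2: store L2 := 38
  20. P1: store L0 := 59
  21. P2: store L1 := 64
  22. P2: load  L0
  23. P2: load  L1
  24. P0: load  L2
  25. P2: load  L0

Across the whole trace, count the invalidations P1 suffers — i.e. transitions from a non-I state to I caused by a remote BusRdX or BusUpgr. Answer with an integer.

invalidations = 5

1. P1: load  L2  bus=[BusRd]  L2: P0=I P1=E P2=I  mem[L2]=20
2. P1: load  L1  bus=[BusRd]  L1: P0=I P1=E P2=I  mem[L1]=40
3. P2: load  L0  bus=[BusRd]  L0: P0=I P1=I P2=E  mem[L0]=80
4. P1: load  L1  bus=[-]  L1: P0=I P1=E P2=I  mem[L1]=40
5. P1: store L1 := 76  bus=[-]  L1: P0=I P1=M P2=I  mem[L1]=40
6. P0: load  L2  bus=[BusRd]  L2: P0=S P1=S P2=I  mem[L2]=20
7. P2: store L0 := 14  bus=[-]  L0: P0=I P1=I P2=M  mem[L0]=80
8. P0: store L2 := 88  bus=[BusUpgr]  L2: P0=M P1=I P2=I  mem[L2]=20
9. P1: store L0 := 78  bus=[BusRdX,Flush]  L0: P0=I P1=M P2=I  mem[L0]=14
10. P2: load  L2  bus=[BusRd]  L2: P0=O P1=I P2=S  mem[L2]=20
11. P1: load  L1  bus=[-]  L1: P0=I P1=M P2=I  mem[L1]=40
12. P2: store L0 := 80  bus=[BusRdX,Flush]  L0: P0=I P1=I P2=M  mem[L0]=78
13. P1: load  L0  bus=[BusRd]  L0: P0=I P1=S P2=O  mem[L0]=78
14. P2: load  L0  bus=[-]  L0: P0=I P1=S P2=O  mem[L0]=78
15. P0: load  L0  bus=[BusRd]  L0: P0=S P1=S P2=O  mem[L0]=78
16. P0: store L1 := 52  bus=[BusRdX,Flush]  L1: P0=M P1=I P2=I  mem[L1]=76
17. P1: store L1 := 16  bus=[BusRdX,Flush]  L1: P0=I P1=M P2=I  mem[L1]=52
18. P0: store L0 := 56  bus=[BusUpgr,Flush]  L0: P0=M P1=I P2=I  mem[L0]=80
19. P2: store L2 := 38  bus=[BusUpgr,Flush]  L2: P0=I P1=I P2=M  mem[L2]=88
20. P1: store L0 := 59  bus=[BusRdX,Flush]  L0: P0=I P1=M P2=I  mem[L0]=56
21. P2: store L1 := 64  bus=[BusRdX,Flush]  L1: P0=I P1=I P2=M  mem[L1]=16
22. P2: load  L0  bus=[BusRd]  L0: P0=I P1=O P2=S  mem[L0]=56
23. P2: load  L1  bus=[-]  L1: P0=I P1=I P2=M  mem[L1]=16
24. P0: load  L2  bus=[BusRd]  L2: P0=S P1=I P2=O  mem[L2]=88
25. P2: load  L0  bus=[-]  L0: P0=I P1=O P2=S  mem[L0]=56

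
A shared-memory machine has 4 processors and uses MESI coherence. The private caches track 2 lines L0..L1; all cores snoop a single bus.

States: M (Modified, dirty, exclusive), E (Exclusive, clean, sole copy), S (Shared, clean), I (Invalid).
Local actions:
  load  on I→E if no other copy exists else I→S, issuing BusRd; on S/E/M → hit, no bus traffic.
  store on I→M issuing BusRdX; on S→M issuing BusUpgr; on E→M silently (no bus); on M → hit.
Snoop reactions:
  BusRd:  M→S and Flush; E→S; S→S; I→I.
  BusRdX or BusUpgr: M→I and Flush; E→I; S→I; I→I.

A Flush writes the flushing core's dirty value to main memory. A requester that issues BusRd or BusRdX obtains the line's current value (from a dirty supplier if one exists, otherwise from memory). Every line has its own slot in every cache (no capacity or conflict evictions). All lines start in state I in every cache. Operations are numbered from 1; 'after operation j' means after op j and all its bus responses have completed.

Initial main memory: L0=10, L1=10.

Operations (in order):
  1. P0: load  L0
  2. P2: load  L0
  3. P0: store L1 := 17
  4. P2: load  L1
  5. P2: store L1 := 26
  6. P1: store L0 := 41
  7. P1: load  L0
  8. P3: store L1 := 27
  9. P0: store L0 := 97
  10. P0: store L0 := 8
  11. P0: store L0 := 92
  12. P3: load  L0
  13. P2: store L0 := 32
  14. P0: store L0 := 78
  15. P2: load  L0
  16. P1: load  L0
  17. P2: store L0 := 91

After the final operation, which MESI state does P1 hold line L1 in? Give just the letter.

[1] P0: load  L0 | P0:E(10), P1:I, P2:I, P3:I | bus: BusRd
[2] P2: load  L0 | P0:S(10), P1:I, P2:S(10), P3:I | bus: BusRd
[3] P0: store L1 := 17 | P0:M(17), P1:I, P2:I, P3:I | bus: BusRdX
[4] P2: load  L1 | P0:S(17), P1:I, P2:S(17), P3:I | bus: BusRd,Flush
[5] P2: store L1 := 26 | P0:I, P1:I, P2:M(26), P3:I | bus: BusUpgr
[6] P1: store L0 := 41 | P0:I, P1:M(41), P2:I, P3:I | bus: BusRdX
[7] P1: load  L0 | P0:I, P1:M(41), P2:I, P3:I | bus: none
[8] P3: store L1 := 27 | P0:I, P1:I, P2:I, P3:M(27) | bus: BusRdX,Flush
[9] P0: store L0 := 97 | P0:M(97), P1:I, P2:I, P3:I | bus: BusRdX,Flush
[10] P0: store L0 := 8 | P0:M(8), P1:I, P2:I, P3:I | bus: none
[11] P0: store L0 := 92 | P0:M(92), P1:I, P2:I, P3:I | bus: none
[12] P3: load  L0 | P0:S(92), P1:I, P2:I, P3:S(92) | bus: BusRd,Flush
[13] P2: store L0 := 32 | P0:I, P1:I, P2:M(32), P3:I | bus: BusRdX
[14] P0: store L0 := 78 | P0:M(78), P1:I, P2:I, P3:I | bus: BusRdX,Flush
[15] P2: load  L0 | P0:S(78), P1:I, P2:S(78), P3:I | bus: BusRd,Flush
[16] P1: load  L0 | P0:S(78), P1:S(78), P2:S(78), P3:I | bus: BusRd
[17] P2: store L0 := 91 | P0:I, P1:I, P2:M(91), P3:I | bus: BusUpgr

state = I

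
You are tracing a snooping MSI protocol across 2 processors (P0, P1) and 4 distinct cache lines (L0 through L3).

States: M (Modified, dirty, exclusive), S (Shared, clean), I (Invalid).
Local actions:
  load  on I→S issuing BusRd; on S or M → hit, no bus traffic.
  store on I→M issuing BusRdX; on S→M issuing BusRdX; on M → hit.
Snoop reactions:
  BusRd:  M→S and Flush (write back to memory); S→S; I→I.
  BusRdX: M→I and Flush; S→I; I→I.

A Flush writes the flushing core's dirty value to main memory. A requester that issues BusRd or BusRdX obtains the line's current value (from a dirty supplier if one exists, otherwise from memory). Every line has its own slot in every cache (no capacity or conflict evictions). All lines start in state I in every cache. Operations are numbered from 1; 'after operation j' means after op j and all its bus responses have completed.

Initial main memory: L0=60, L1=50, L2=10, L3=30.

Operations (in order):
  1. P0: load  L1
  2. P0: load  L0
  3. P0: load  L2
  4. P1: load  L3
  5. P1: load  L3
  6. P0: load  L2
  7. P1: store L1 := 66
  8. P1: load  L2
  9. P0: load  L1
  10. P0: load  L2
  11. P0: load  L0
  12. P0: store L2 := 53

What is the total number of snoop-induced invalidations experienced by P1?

invalidations = 1

1. P0: load  L1  bus=[BusRd]  L1: P0=S P1=I  mem[L1]=50
2. P0: load  L0  bus=[BusRd]  L0: P0=S P1=I  mem[L0]=60
3. P0: load  L2  bus=[BusRd]  L2: P0=S P1=I  mem[L2]=10
4. P1: load  L3  bus=[BusRd]  L3: P0=I P1=S  mem[L3]=30
5. P1: load  L3  bus=[-]  L3: P0=I P1=S  mem[L3]=30
6. P0: load  L2  bus=[-]  L2: P0=S P1=I  mem[L2]=10
7. P1: store L1 := 66  bus=[BusRdX]  L1: P0=I P1=M  mem[L1]=50
8. P1: load  L2  bus=[BusRd]  L2: P0=S P1=S  mem[L2]=10
9. P0: load  L1  bus=[BusRd,Flush]  L1: P0=S P1=S  mem[L1]=66
10. P0: load  L2  bus=[-]  L2: P0=S P1=S  mem[L2]=10
11. P0: load  L0  bus=[-]  L0: P0=S P1=I  mem[L0]=60
12. P0: store L2 := 53  bus=[BusRdX]  L2: P0=M P1=I  mem[L2]=10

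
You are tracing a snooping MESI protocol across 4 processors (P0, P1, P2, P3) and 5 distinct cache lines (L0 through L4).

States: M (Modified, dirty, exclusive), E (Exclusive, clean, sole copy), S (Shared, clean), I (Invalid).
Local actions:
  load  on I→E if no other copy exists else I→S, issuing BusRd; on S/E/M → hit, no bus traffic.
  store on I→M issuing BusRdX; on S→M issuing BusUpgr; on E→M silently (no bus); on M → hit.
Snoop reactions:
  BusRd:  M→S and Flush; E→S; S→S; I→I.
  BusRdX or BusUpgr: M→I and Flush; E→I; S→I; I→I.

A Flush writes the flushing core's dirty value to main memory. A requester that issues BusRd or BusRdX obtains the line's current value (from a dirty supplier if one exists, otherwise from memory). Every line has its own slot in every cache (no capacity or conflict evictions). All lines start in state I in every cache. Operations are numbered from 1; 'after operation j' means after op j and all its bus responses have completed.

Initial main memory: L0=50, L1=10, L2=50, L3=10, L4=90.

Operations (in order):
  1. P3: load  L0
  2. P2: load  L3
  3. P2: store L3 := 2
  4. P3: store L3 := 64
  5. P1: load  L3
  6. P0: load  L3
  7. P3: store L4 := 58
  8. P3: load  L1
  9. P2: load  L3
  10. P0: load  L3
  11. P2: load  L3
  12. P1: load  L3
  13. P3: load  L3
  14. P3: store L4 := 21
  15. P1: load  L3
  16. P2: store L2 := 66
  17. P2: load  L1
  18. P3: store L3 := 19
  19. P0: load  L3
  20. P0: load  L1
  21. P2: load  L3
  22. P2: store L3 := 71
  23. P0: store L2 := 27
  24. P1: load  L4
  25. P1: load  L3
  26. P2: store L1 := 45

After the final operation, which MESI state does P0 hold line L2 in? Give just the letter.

step 1: P3: load  L0  ⟶  IIIE  (L0)  txn=BusRd  M[L0]=50
step 2: P2: load  L3  ⟶  IIEI  (L3)  txn=BusRd  M[L3]=10
step 3: P2: store L3 := 2  ⟶  IIMI  (L3)  txn=∅  M[L3]=10
step 4: P3: store L3 := 64  ⟶  IIIM  (L3)  txn=BusRdX+Flush  M[L3]=2
step 5: P1: load  L3  ⟶  ISIS  (L3)  txn=BusRd+Flush  M[L3]=64
step 6: P0: load  L3  ⟶  SSIS  (L3)  txn=BusRd  M[L3]=64
step 7: P3: store L4 := 58  ⟶  IIIM  (L4)  txn=BusRdX  M[L4]=90
step 8: P3: load  L1  ⟶  IIIE  (L1)  txn=BusRd  M[L1]=10
step 9: P2: load  L3  ⟶  SSSS  (L3)  txn=BusRd  M[L3]=64
step 10: P0: load  L3  ⟶  SSSS  (L3)  txn=∅  M[L3]=64
step 11: P2: load  L3  ⟶  SSSS  (L3)  txn=∅  M[L3]=64
step 12: P1: load  L3  ⟶  SSSS  (L3)  txn=∅  M[L3]=64
step 13: P3: load  L3  ⟶  SSSS  (L3)  txn=∅  M[L3]=64
step 14: P3: store L4 := 21  ⟶  IIIM  (L4)  txn=∅  M[L4]=90
step 15: P1: load  L3  ⟶  SSSS  (L3)  txn=∅  M[L3]=64
step 16: P2: store L2 := 66  ⟶  IIMI  (L2)  txn=BusRdX  M[L2]=50
step 17: P2: load  L1  ⟶  IISS  (L1)  txn=BusRd  M[L1]=10
step 18: P3: store L3 := 19  ⟶  IIIM  (L3)  txn=BusUpgr  M[L3]=64
step 19: P0: load  L3  ⟶  SIIS  (L3)  txn=BusRd+Flush  M[L3]=19
step 20: P0: load  L1  ⟶  SISS  (L1)  txn=BusRd  M[L1]=10
step 21: P2: load  L3  ⟶  SISS  (L3)  txn=BusRd  M[L3]=19
step 22: P2: store L3 := 71  ⟶  IIMI  (L3)  txn=BusUpgr  M[L3]=19
step 23: P0: store L2 := 27  ⟶  MIII  (L2)  txn=BusRdX+Flush  M[L2]=66
step 24: P1: load  L4  ⟶  ISIS  (L4)  txn=BusRd+Flush  M[L4]=21
step 25: P1: load  L3  ⟶  ISSI  (L3)  txn=BusRd+Flush  M[L3]=71
step 26: P2: store L1 := 45  ⟶  IIMI  (L1)  txn=BusUpgr  M[L1]=10

state = M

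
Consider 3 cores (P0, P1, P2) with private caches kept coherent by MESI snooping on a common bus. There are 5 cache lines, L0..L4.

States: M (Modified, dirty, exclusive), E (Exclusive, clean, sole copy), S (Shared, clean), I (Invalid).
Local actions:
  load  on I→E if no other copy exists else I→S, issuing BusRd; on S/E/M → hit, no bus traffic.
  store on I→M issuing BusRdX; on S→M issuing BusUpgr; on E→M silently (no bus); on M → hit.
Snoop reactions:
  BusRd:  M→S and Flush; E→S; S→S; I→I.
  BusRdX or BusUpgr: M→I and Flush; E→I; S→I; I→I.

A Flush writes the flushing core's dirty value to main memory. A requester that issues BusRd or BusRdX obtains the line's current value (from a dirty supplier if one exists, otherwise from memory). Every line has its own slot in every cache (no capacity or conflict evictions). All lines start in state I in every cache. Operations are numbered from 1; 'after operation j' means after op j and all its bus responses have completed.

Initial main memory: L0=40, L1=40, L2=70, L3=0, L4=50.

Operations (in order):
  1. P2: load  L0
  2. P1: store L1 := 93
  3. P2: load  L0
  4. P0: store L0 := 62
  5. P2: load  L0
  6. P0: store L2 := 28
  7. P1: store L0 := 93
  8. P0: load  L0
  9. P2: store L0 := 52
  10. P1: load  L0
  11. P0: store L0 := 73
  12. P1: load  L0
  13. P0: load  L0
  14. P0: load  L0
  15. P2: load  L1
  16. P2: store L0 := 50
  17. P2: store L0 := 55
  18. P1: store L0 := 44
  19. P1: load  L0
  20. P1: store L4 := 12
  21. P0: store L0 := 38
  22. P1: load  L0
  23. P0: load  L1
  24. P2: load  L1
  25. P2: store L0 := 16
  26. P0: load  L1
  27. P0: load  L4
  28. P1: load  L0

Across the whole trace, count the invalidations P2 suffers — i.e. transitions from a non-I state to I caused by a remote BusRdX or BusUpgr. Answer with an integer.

  op1 P2: load  L0 → I/I/E on L0; bus BusRd; mem=40
  op2 P1: store L1 := 93 → I/M/I on L1; bus BusRdX; mem=40
  op3 P2: load  L0 → I/I/E on L0; bus (none); mem=40
  op4 P0: store L0 := 62 → M/I/I on L0; bus BusRdX; mem=40
  op5 P2: load  L0 → S/I/S on L0; bus BusRd Flush; mem=62
  op6 P0: store L2 := 28 → M/I/I on L2; bus BusRdX; mem=70
  op7 P1: store L0 := 93 → I/M/I on L0; bus BusRdX; mem=62
  op8 P0: load  L0 → S/S/I on L0; bus BusRd Flush; mem=93
  op9 P2: store L0 := 52 → I/I/M on L0; bus BusRdX; mem=93
  op10 P1: load  L0 → I/S/S on L0; bus BusRd Flush; mem=52
  op11 P0: store L0 := 73 → M/I/I on L0; bus BusRdX; mem=52
  op12 P1: load  L0 → S/S/I on L0; bus BusRd Flush; mem=73
  op13 P0: load  L0 → S/S/I on L0; bus (none); mem=73
  op14 P0: load  L0 → S/S/I on L0; bus (none); mem=73
  op15 P2: load  L1 → I/S/S on L1; bus BusRd Flush; mem=93
  op16 P2: store L0 := 50 → I/I/M on L0; bus BusRdX; mem=73
  op17 P2: store L0 := 55 → I/I/M on L0; bus (none); mem=73
  op18 P1: store L0 := 44 → I/M/I on L0; bus BusRdX Flush; mem=55
  op19 P1: load  L0 → I/M/I on L0; bus (none); mem=55
  op20 P1: store L4 := 12 → I/M/I on L4; bus BusRdX; mem=50
  op21 P0: store L0 := 38 → M/I/I on L0; bus BusRdX Flush; mem=44
  op22 P1: load  L0 → S/S/I on L0; bus BusRd Flush; mem=38
  op23 P0: load  L1 → S/S/S on L1; bus BusRd; mem=93
  op24 P2: load  L1 → S/S/S on L1; bus (none); mem=93
  op25 P2: store L0 := 16 → I/I/M on L0; bus BusRdX; mem=38
  op26 P0: load  L1 → S/S/S on L1; bus (none); mem=93
  op27 P0: load  L4 → S/S/I on L4; bus BusRd Flush; mem=12
  op28 P1: load  L0 → I/S/S on L0; bus BusRd Flush; mem=16

invalidations = 4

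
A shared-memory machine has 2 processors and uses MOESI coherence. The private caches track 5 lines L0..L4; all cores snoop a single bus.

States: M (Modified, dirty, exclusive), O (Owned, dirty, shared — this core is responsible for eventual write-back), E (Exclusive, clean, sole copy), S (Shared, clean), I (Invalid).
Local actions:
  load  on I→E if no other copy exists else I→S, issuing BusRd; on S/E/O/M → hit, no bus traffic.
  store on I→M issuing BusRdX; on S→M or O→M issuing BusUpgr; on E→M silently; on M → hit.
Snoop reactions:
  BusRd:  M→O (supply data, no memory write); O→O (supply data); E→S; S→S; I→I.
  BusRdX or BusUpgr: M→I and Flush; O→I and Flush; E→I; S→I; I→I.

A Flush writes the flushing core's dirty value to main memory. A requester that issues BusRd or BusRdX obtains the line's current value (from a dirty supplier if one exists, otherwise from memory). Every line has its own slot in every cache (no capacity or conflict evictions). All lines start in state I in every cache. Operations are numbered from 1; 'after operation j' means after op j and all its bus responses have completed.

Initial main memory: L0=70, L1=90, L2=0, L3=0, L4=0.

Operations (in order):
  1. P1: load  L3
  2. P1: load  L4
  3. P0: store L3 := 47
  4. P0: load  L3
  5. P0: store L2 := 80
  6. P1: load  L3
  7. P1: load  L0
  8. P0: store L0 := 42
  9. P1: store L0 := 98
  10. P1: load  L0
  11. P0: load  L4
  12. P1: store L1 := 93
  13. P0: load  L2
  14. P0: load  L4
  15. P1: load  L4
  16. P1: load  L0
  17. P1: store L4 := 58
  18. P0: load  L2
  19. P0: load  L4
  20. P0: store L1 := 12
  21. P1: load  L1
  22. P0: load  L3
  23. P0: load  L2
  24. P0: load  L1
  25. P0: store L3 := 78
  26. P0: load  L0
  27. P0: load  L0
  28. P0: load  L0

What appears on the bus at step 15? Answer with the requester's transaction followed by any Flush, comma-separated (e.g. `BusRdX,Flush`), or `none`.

bus = none

  op1 P1: load  L3 → I/E on L3; bus BusRd; mem=0
  op2 P1: load  L4 → I/E on L4; bus BusRd; mem=0
  op3 P0: store L3 := 47 → M/I on L3; bus BusRdX; mem=0
  op4 P0: load  L3 → M/I on L3; bus (none); mem=0
  op5 P0: store L2 := 80 → M/I on L2; bus BusRdX; mem=0
  op6 P1: load  L3 → O/S on L3; bus BusRd; mem=0
  op7 P1: load  L0 → I/E on L0; bus BusRd; mem=70
  op8 P0: store L0 := 42 → M/I on L0; bus BusRdX; mem=70
  op9 P1: store L0 := 98 → I/M on L0; bus BusRdX Flush; mem=42
  op10 P1: load  L0 → I/M on L0; bus (none); mem=42
  op11 P0: load  L4 → S/S on L4; bus BusRd; mem=0
  op12 P1: store L1 := 93 → I/M on L1; bus BusRdX; mem=90
  op13 P0: load  L2 → M/I on L2; bus (none); mem=0
  op14 P0: load  L4 → S/S on L4; bus (none); mem=0
  op15 P1: load  L4 → S/S on L4; bus (none); mem=0
  op16 P1: load  L0 → I/M on L0; bus (none); mem=42
  op17 P1: store L4 := 58 → I/M on L4; bus BusUpgr; mem=0
  op18 P0: load  L2 → M/I on L2; bus (none); mem=0
  op19 P0: load  L4 → S/O on L4; bus BusRd; mem=0
  op20 P0: store L1 := 12 → M/I on L1; bus BusRdX Flush; mem=93
  op21 P1: load  L1 → O/S on L1; bus BusRd; mem=93
  op22 P0: load  L3 → O/S on L3; bus (none); mem=0
  op23 P0: load  L2 → M/I on L2; bus (none); mem=0
  op24 P0: load  L1 → O/S on L1; bus (none); mem=93
  op25 P0: store L3 := 78 → M/I on L3; bus BusUpgr; mem=0
  op26 P0: load  L0 → S/O on L0; bus BusRd; mem=42
  op27 P0: load  L0 → S/O on L0; bus (none); mem=42
  op28 P0: load  L0 → S/O on L0; bus (none); mem=42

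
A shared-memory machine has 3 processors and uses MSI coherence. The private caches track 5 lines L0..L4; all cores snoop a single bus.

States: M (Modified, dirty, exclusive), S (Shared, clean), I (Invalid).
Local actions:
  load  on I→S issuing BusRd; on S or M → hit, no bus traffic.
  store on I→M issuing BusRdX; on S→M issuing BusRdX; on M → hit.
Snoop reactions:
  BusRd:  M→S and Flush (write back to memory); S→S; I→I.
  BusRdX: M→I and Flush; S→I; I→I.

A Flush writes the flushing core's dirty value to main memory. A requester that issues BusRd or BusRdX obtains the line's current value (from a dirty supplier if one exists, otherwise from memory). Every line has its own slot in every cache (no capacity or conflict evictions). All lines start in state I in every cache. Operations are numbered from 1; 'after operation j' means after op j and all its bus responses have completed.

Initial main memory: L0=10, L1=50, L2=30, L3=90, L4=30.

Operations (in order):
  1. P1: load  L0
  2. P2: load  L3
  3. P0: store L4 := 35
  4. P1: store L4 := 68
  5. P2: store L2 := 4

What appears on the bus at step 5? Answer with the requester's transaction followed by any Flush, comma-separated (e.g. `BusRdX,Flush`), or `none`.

bus = BusRdX

step 1: P1: load  L0  ⟶  ISI  (L0)  txn=BusRd  M[L0]=10
step 2: P2: load  L3  ⟶  IIS  (L3)  txn=BusRd  M[L3]=90
step 3: P0: store L4 := 35  ⟶  MII  (L4)  txn=BusRdX  M[L4]=30
step 4: P1: store L4 := 68  ⟶  IMI  (L4)  txn=BusRdX+Flush  M[L4]=35
step 5: P2: store L2 := 4  ⟶  IIM  (L2)  txn=BusRdX  M[L2]=30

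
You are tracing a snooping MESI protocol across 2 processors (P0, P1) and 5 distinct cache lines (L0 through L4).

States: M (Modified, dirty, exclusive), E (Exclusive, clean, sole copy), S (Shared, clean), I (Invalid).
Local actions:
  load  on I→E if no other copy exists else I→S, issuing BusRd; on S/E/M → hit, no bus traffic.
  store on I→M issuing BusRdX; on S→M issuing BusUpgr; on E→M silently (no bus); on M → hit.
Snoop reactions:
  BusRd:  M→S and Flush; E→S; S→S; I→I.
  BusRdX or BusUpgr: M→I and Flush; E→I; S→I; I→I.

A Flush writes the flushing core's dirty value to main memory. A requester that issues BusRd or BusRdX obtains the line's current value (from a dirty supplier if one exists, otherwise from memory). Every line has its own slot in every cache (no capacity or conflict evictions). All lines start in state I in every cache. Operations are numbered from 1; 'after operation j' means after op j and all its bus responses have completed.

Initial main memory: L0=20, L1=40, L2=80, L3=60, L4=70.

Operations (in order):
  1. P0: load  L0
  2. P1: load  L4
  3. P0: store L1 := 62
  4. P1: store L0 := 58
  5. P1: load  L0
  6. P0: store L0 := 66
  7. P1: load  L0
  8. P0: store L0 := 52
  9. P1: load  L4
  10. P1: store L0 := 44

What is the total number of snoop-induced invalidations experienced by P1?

[1] P0: load  L0 | P0:E(20), P1:I | bus: BusRd
[2] P1: load  L4 | P0:I, P1:E(70) | bus: BusRd
[3] P0: store L1 := 62 | P0:M(62), P1:I | bus: BusRdX
[4] P1: store L0 := 58 | P0:I, P1:M(58) | bus: BusRdX
[5] P1: load  L0 | P0:I, P1:M(58) | bus: none
[6] P0: store L0 := 66 | P0:M(66), P1:I | bus: BusRdX,Flush
[7] P1: load  L0 | P0:S(66), P1:S(66) | bus: BusRd,Flush
[8] P0: store L0 := 52 | P0:M(52), P1:I | bus: BusUpgr
[9] P1: load  L4 | P0:I, P1:E(70) | bus: none
[10] P1: store L0 := 44 | P0:I, P1:M(44) | bus: BusRdX,Flush

invalidations = 2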